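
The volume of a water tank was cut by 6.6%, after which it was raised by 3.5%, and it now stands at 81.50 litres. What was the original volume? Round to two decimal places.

84.31 litres

The overall multiplier applied was 0.934 × 1.035 = 0.96669.
So the original volume was 81.50 ÷ 0.96669 ≈ 84.31 litres.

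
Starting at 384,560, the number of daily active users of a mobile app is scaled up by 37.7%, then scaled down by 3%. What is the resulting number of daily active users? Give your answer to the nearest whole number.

Each change multiplies by a factor: 1.377 × 0.97 = 1.33569.
384,560 × 1.33569 = 513652.9464 ≈ 513,653.

513,653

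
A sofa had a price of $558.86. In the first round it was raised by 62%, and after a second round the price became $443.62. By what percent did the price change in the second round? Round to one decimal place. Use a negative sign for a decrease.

-51.0%

After the first round: $558.86 × 1.62 = $905.3532.
Second-round multiplier: $443.62 ÷ $905.3532 ≈ 0.49.
That is a change of -51.0%.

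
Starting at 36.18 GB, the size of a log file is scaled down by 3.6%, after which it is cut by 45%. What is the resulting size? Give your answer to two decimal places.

19.18 GB

After the 3.6% decrease: 36.18 × 0.964 = 34.87752.
After the 45% decrease: 34.87752 × 0.55 = 19.182636 ≈ 19.18.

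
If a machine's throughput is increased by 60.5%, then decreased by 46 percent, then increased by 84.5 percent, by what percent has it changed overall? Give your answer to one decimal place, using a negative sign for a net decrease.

59.9%

The combined multiplier is 1.605 × 0.54 × 1.845 = 1.5990615.
That corresponds to an increase of 59.9%.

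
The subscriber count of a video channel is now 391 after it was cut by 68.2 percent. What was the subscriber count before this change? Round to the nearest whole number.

The overall multiplier applied was 0.318.
So the original subscriber count was 391 ÷ 0.318 ≈ 1230.

1230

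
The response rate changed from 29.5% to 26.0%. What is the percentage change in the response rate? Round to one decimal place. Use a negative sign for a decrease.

-11.9%

The change is 26.0 − 29.5 = -3.5 percentage points.
Relative to the original 29.5%, that is -3.5 ÷ 29.5 ≈ -11.9%.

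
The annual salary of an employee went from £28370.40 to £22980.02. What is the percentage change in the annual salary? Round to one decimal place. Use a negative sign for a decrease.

Change: £22980.02 − £28370.40 = -£5390.38.
Relative to the original: -£5390.38 ÷ £28370.40 ≈ -19.0%.

-19.0%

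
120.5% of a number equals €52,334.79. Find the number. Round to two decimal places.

€43,431.36

€52,334.79 ÷ 1.205 ≈ €43,431.36.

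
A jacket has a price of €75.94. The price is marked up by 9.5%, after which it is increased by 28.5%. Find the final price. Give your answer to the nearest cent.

€106.85

Each change multiplies by a factor: 1.095 × 1.285 = 1.407075.
€75.94 × 1.407075 = €106.8532755 ≈ €106.85.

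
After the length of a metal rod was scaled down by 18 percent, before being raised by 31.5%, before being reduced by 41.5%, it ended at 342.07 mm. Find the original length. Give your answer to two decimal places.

542.27 mm

Undoing the 41.5% decrease: 342.07 ÷ 0.585 ≈ 584.735043.
Undoing the 31.5% increase: 584.735043 ÷ 1.315 ≈ 444.665432.
Undoing the 18% decrease: 444.665432 ÷ 0.82 ≈ 542.27 mm.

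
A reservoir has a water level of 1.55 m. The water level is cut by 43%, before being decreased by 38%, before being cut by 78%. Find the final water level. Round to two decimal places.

After the 43% decrease: 1.55 × 0.57 = 0.8835.
38% decrease: 0.8835 × 0.62 = 0.54777.
78% decrease: 0.54777 × 0.22 = 0.1205094 ≈ 0.12.

0.12 m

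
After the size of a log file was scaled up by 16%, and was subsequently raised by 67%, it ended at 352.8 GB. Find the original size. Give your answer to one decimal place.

182.1 GB

Undoing the 67% increase: 352.8 ÷ 1.67 ≈ 211.257485.
Undoing the 16% increase: 211.257485 ÷ 1.16 ≈ 182.1 GB.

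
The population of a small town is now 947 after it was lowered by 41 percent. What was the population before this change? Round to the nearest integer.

The overall multiplier applied was 0.59.
So the original population was 947 ÷ 0.59 ≈ 1,605.

1,605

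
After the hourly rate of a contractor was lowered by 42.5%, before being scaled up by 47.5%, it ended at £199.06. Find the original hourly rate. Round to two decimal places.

£234.71

The overall multiplier applied was 0.575 × 1.475 = 0.848125.
So the original hourly rate was £199.06 ÷ 0.848125 ≈ £234.71.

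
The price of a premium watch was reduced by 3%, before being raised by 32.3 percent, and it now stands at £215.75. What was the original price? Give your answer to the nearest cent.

£168.12

The overall multiplier applied was 0.97 × 1.323 = 1.28331.
So the original price was £215.75 ÷ 1.28331 ≈ £168.12.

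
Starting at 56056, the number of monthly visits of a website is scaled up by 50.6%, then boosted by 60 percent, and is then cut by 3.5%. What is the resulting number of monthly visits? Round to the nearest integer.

Each change multiplies by a factor: 1.506 × 1.6 × 0.965 = 2.325264.
56056 × 2.325264 = 130344.998784 ≈ 130345.

130345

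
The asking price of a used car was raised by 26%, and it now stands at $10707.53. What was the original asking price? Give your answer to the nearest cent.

The overall multiplier applied was 1.26.
So the original asking price was $10707.53 ÷ 1.26 ≈ $8498.04.

$8498.04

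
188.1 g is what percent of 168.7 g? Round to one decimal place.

111.5%

188.1 g ÷ 168.7 g ≈ 111.5%.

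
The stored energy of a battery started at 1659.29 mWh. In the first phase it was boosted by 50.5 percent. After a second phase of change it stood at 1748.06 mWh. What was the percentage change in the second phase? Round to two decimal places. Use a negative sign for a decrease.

After the first phase: 1659.29 × 1.505 = 2497.23145.
Second-phase multiplier: 1748.06 ÷ 2497.23145 ≈ 0.699999.
That is a change of -30.00%.

-30.00%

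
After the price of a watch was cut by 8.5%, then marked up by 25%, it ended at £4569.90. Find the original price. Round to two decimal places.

£3995.54

Undoing the 25% increase: £4569.90 ÷ 1.25 = £3655.92.
Undoing the 8.5% decrease: £3655.92 ÷ 0.915 ≈ £3995.54.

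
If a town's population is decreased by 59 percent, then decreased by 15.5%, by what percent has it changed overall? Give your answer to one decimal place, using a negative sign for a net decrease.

A 59% decrease multiplies by 0.41.
Then a 15.5% decrease: 0.41 × 0.845 = 0.34645.
Overall factor 0.34645, i.e. -65.4%.

-65.4%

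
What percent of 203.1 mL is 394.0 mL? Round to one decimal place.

194.0%

394.0 mL ÷ 203.1 mL ≈ 194.0%.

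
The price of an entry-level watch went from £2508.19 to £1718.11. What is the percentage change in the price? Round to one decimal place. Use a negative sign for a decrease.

-31.5%

Change: £1718.11 − £2508.19 = -£790.08.
Relative to the original: -£790.08 ÷ £2508.19 ≈ -31.5%.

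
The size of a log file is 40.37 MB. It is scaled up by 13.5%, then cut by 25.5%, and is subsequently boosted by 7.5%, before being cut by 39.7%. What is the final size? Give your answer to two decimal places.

22.13 MB

13.5% increase: 40.37 × 1.135 = 45.81995.
After the 25.5% decrease: 45.81995 × 0.745 = 34.13586275.
After the 7.5% increase: 34.13586275 × 1.075 = 36.69605245625.
39.7% decrease: 36.69605245625 × 0.603 = 22.12771963111875 ≈ 22.13.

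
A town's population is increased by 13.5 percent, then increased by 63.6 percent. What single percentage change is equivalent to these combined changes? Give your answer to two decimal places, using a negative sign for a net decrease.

85.69%

The combined multiplier is 1.135 × 1.636 = 1.85686.
That corresponds to an increase of 85.69%.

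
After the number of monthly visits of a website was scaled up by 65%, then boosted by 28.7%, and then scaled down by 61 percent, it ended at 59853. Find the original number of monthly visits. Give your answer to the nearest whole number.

The overall multiplier applied was 1.65 × 1.287 × 0.39 = 0.8281845.
So the original number of monthly visits was 59853 ÷ 0.8281845 ≈ 72270.

72270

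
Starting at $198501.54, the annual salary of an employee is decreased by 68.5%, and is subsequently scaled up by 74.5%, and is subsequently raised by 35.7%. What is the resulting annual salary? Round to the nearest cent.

$148064.08

After the 68.5% decrease: $198501.54 × 0.315 = $62527.9851.
Apply the 74.5% increase: $62527.9851 × 1.745 = $109111.3339995.
After the 35.7% increase: $109111.3339995 × 1.357 = $148064.0802373215 ≈ $148064.08.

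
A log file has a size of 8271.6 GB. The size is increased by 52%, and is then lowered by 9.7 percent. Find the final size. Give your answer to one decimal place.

11353.3 GB

Each change multiplies by a factor: 1.52 × 0.903 = 1.37256.
8271.6 × 1.37256 = 11353.267296 ≈ 11353.3.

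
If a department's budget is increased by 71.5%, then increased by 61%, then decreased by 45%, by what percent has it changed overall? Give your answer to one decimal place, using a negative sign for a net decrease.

51.9%

The combined multiplier is 1.715 × 1.61 × 0.55 = 1.5186325.
That corresponds to an increase of 51.9%.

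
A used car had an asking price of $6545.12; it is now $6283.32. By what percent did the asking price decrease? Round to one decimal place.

4.0%

Change: $6283.32 − $6545.12 = -$261.80.
Relative to the original: -$261.80 ÷ $6545.12 ≈ -4.0%.
So the asking price decreased by 4.0%.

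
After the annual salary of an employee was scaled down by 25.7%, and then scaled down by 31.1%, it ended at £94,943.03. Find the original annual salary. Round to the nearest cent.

£185,462.05

The overall multiplier applied was 0.743 × 0.689 = 0.511927.
So the original annual salary was £94,943.03 ÷ 0.511927 ≈ £185,462.05.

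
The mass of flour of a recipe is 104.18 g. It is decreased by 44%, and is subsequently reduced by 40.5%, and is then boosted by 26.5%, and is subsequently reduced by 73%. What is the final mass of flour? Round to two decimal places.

Each change multiplies by a factor: 0.56 × 0.595 × 1.265 × 0.27 = 0.11380446.
104.18 × 0.11380446 = 11.8561486428 ≈ 11.86.

11.86 g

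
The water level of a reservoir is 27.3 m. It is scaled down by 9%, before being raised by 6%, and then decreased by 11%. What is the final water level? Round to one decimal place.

Each change multiplies by a factor: 0.91 × 1.06 × 0.89 = 0.858494.
27.3 × 0.858494 = 23.4368862 ≈ 23.4.

23.4 m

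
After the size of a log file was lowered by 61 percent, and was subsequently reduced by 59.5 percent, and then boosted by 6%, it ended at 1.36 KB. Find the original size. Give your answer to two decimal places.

8.12 KB

The overall multiplier applied was 0.39 × 0.405 × 1.06 = 0.167427.
So the original size was 1.36 ÷ 0.167427 ≈ 8.12 KB.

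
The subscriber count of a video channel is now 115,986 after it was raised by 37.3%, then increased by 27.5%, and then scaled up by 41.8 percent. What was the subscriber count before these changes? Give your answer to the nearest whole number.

46,725

The overall multiplier applied was 1.373 × 1.275 × 1.418 = 2.48231535.
So the original subscriber count was 115,986 ÷ 2.48231535 ≈ 46,725.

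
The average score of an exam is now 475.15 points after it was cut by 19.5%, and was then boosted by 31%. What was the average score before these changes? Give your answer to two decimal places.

The overall multiplier applied was 0.805 × 1.31 = 1.05455.
So the original average score was 475.15 ÷ 1.05455 ≈ 450.57 points.

450.57 points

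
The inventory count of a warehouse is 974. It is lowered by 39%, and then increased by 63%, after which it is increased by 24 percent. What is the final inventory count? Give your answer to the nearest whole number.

1201

Each change multiplies by a factor: 0.61 × 1.63 × 1.24 = 1.232932.
974 × 1.232932 = 1200.875768 ≈ 1201.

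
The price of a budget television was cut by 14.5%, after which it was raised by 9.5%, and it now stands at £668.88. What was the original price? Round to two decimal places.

Undoing the 9.5% increase: £668.88 ÷ 1.095 ≈ £610.849315.
Undoing the 14.5% decrease: £610.849315 ÷ 0.855 ≈ £714.44.

£714.44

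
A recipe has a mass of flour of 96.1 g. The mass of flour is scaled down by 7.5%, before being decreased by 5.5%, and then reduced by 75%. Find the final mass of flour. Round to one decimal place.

21.0 g

Apply the 7.5% decrease: 96.1 × 0.925 = 88.8925.
Apply the 5.5% decrease: 88.8925 × 0.945 = 84.0034125.
After the 75% decrease: 84.0034125 × 0.25 = 21.000853125 ≈ 21.0.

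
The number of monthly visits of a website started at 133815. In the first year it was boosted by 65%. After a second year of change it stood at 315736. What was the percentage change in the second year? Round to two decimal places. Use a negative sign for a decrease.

43.00%

After the first year: 133815 × 1.65 = 220794.75.
Second-year multiplier: 315736 ÷ 220794.75 ≈ 1.429998.
That is a change of 43.00%.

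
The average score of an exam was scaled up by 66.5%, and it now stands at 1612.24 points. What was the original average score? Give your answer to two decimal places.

968.31 points

The overall multiplier applied was 1.665.
So the original average score was 1612.24 ÷ 1.665 ≈ 968.31 points.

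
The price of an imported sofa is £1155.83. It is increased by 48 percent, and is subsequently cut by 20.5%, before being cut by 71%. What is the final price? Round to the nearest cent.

£394.39

Each change multiplies by a factor: 1.48 × 0.795 × 0.29 = 0.341214.
£1155.83 × 0.341214 = £394.38537762 ≈ £394.39.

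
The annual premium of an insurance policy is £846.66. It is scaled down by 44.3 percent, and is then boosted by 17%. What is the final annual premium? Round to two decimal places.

Each change multiplies by a factor: 0.557 × 1.17 = 0.65169.
£846.66 × 0.65169 = £551.7598554 ≈ £551.76.

£551.76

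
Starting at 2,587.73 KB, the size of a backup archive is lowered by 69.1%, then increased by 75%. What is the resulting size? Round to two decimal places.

Each change multiplies by a factor: 0.309 × 1.75 = 0.54075.
2,587.73 × 0.54075 = 1399.3149975 ≈ 1,399.31.

1,399.31 KB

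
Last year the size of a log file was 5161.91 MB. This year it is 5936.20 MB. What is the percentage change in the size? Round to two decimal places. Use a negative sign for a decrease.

15.00%

Change: 5936.20 − 5161.91 = 774.29.
Relative to the original: 774.29 ÷ 5161.91 ≈ 15.00%.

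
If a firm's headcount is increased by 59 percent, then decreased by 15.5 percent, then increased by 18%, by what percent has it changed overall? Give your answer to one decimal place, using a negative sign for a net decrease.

The combined multiplier is 1.59 × 0.845 × 1.18 = 1.585389.
That corresponds to an increase of 58.5%.

58.5%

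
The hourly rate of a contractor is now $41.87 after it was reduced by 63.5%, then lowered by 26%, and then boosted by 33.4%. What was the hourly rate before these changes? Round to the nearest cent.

The overall multiplier applied was 0.365 × 0.74 × 1.334 = 0.3603134.
So the original hourly rate was $41.87 ÷ 0.3603134 ≈ $116.20.

$116.20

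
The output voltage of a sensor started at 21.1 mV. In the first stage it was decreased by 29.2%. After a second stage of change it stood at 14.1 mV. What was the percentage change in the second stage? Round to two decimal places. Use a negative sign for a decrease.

-5.61%

After the first stage: 21.1 × 0.708 = 14.9388.
Second-stage multiplier: 14.1 ÷ 14.9388 ≈ 0.943851.
That is a change of -5.61%.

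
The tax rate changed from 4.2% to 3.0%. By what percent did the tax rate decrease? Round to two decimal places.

The change is 3.0 − 4.2 = -1.2 percentage points.
Relative to the original 4.2%, that is -1.2 ÷ 4.2 ≈ -28.57%.
So the tax rate fell by 28.57%.

28.57%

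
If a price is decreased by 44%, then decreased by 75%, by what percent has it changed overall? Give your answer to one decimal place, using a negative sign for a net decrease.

-86.0%

A 44% decrease multiplies by 0.56.
Then a 75% decrease: 0.56 × 0.25 = 0.14.
Overall factor 0.14, i.e. -86.0%.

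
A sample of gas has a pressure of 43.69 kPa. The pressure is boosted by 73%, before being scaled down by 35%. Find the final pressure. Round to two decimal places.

Each change multiplies by a factor: 1.73 × 0.65 = 1.1245.
43.69 × 1.1245 = 49.129405 ≈ 49.13.

49.13 kPa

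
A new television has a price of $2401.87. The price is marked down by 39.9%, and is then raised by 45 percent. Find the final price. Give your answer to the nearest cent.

$2093.11

Each change multiplies by a factor: 0.601 × 1.45 = 0.87145.
$2401.87 × 0.87145 = $2093.1096115 ≈ $2093.11.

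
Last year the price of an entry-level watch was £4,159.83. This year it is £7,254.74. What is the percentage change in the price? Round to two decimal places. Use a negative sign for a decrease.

74.40%

Change: £7,254.74 − £4,159.83 = £3,094.91.
Relative to the original: £3,094.91 ÷ £4,159.83 ≈ 74.40%.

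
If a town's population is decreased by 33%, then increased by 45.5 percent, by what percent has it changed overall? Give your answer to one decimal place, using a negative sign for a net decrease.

-2.5%

A 33% decrease multiplies by 0.67.
Then a 45.5% increase: 0.67 × 1.455 = 0.97485.
Overall factor 0.97485, i.e. -2.5%.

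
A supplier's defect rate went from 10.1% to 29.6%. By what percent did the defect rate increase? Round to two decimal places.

The change is 29.6 − 10.1 = 19.5 percentage points.
Relative to the original 10.1%, that is 19.5 ÷ 10.1 ≈ 193.07%.
So the defect rate rose by 193.07%.

193.07%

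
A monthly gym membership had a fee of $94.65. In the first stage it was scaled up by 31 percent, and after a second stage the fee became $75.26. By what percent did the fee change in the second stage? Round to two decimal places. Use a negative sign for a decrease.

-39.30%

After the first stage: $94.65 × 1.31 = $123.9915.
Second-stage multiplier: $75.26 ÷ $123.9915 ≈ 0.606977.
That is a change of -39.30%.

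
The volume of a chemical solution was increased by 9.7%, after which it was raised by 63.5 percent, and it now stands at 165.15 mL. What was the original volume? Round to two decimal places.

Undoing the 63.5% increase: 165.15 ÷ 1.635 ≈ 101.009174.
Undoing the 9.7% increase: 101.009174 ÷ 1.097 ≈ 92.08 mL.

92.08 mL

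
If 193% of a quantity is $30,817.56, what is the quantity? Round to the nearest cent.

$30,817.56 ÷ 1.93 ≈ $15,967.65.

$15,967.65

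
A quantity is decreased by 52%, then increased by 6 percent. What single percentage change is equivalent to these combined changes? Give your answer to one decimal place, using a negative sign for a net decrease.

The combined multiplier is 0.48 × 1.06 = 0.5088.
That corresponds to a decrease of 49.1%.

-49.1%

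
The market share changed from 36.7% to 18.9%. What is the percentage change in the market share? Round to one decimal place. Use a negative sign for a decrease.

-48.5%

The change is 18.9 − 36.7 = -17.8 percentage points.
Relative to the original 36.7%, that is -17.8 ÷ 36.7 ≈ -48.5%.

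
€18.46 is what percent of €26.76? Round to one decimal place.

€18.46 ÷ €26.76 ≈ 69.0%.

69.0%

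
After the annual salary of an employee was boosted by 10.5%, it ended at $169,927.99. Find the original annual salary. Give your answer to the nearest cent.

$153,780.99

The overall multiplier applied was 1.105.
So the original annual salary was $169,927.99 ÷ 1.105 ≈ $153,780.99.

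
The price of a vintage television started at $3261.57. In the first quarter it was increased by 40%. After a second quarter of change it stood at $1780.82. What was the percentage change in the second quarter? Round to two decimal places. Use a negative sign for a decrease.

After the first quarter: $3261.57 × 1.4 = $4566.198.
Second-quarter multiplier: $1780.82 ÷ $4566.198 ≈ 0.390001.
That is a change of -61.00%.

-61.00%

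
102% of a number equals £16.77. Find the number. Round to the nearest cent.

£16.44

£16.77 ÷ 1.02 ≈ £16.44.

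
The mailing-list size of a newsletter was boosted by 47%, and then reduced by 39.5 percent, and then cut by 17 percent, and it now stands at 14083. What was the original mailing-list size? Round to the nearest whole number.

19079

The overall multiplier applied was 1.47 × 0.605 × 0.83 = 0.7381605.
So the original mailing-list size was 14083 ÷ 0.7381605 ≈ 19079.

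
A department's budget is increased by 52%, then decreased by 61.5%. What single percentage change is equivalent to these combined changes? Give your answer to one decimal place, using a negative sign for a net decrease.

A 52% increase multiplies by 1.52.
Then a 61.5% decrease: 1.52 × 0.385 = 0.5852.
Overall factor 0.5852, i.e. -41.5%.

-41.5%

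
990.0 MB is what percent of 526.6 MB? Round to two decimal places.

990.0 MB ÷ 526.6 MB ≈ 188.00%.

188.00%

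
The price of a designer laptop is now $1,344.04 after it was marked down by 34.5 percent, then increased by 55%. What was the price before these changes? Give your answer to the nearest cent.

$1,323.85

The overall multiplier applied was 0.655 × 1.55 = 1.01525.
So the original price was $1,344.04 ÷ 1.01525 ≈ $1,323.85.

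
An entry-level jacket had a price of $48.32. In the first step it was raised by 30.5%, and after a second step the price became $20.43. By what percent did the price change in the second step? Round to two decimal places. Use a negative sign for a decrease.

-67.60%

After the first step: $48.32 × 1.305 = $63.0576.
Second-step multiplier: $20.43 ÷ $63.0576 ≈ 0.323989.
That is a change of -67.60%.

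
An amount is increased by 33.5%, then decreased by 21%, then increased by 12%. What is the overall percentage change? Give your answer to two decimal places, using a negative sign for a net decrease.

The combined multiplier is 1.335 × 0.79 × 1.12 = 1.181208.
That corresponds to an increase of 18.12%.

18.12%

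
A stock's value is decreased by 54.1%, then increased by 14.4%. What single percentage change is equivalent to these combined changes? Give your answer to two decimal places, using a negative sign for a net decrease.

-47.49%

The combined multiplier is 0.459 × 1.144 = 0.525096.
That corresponds to a decrease of 47.49%.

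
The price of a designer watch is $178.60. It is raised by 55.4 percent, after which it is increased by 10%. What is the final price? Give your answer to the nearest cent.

$305.30

Apply the 55.4% increase: $178.60 × 1.554 = $277.5444.
10% increase: $277.5444 × 1.1 = $305.29884 ≈ $305.30.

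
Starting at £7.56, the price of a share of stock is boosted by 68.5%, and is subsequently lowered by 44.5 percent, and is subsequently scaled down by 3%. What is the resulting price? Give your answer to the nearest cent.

68.5% increase: £7.56 × 1.685 = £12.7386.
Apply the 44.5% decrease: £12.7386 × 0.555 = £7.069923.
After the 3% decrease: £7.069923 × 0.97 = £6.85782531 ≈ £6.86.

£6.86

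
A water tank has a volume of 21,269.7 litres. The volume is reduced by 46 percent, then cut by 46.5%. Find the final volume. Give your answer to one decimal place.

Apply the 46% decrease: 21,269.7 × 0.54 = 11485.638.
Apply the 46.5% decrease: 11485.638 × 0.535 = 6144.81633 ≈ 6,144.8.

6,144.8 litres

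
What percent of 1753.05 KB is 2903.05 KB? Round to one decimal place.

165.6%

2903.05 KB ÷ 1753.05 KB ≈ 165.6%.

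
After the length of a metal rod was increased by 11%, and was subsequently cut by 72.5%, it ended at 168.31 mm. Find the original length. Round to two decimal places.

The overall multiplier applied was 1.11 × 0.275 = 0.30525.
So the original length was 168.31 ÷ 0.30525 ≈ 551.38 mm.

551.38 mm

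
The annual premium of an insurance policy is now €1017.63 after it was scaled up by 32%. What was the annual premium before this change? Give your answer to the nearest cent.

€770.93

The overall multiplier applied was 1.32.
So the original annual premium was €1017.63 ÷ 1.32 ≈ €770.93.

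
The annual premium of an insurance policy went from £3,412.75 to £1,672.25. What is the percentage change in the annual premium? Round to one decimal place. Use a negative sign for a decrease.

-51.0%

Change: £1,672.25 − £3,412.75 = -£1,740.50.
Relative to the original: -£1,740.50 ÷ £3,412.75 ≈ -51.0%.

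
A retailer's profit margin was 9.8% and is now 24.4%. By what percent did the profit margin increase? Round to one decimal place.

149.0%

The change is 24.4 − 9.8 = 14.6 percentage points.
Relative to the original 9.8%, that is 14.6 ÷ 9.8 ≈ 149.0%.
So the profit margin rose by 149.0%.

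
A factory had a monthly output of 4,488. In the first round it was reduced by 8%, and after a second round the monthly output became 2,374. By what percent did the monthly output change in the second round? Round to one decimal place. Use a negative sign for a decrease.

-42.5%

After the first round: 4,488 × 0.92 = 4128.96.
Second-round multiplier: 2,374 ÷ 4128.96 ≈ 0.57496.
That is a change of -42.5%.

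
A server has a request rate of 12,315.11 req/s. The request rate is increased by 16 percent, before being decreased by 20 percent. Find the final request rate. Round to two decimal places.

Each change multiplies by a factor: 1.16 × 0.8 = 0.928.
12,315.11 × 0.928 = 11428.42208 ≈ 11,428.42.

11,428.42 req/s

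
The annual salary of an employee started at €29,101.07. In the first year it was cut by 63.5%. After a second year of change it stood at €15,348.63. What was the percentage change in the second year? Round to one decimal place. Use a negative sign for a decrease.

44.5%

After the first year: €29,101.07 × 0.365 = €10621.89055.
Second-year multiplier: €15,348.63 ÷ €10621.89055 ≈ 1.445.
That is a change of 44.5%.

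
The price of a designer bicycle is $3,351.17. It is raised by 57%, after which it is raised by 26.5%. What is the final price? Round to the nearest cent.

Each change multiplies by a factor: 1.57 × 1.265 = 1.98605.
$3,351.17 × 1.98605 = $6655.5911785 ≈ $6,655.59.

$6,655.59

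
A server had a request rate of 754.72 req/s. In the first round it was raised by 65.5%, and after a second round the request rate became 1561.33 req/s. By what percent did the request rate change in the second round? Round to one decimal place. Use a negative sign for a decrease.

25.0%

After the first round: 754.72 × 1.655 = 1249.0616.
Second-round multiplier: 1561.33 ÷ 1249.0616 ≈ 1.25.
That is a change of 25.0%.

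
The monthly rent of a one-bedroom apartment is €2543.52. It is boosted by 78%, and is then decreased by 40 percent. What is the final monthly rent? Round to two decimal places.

Apply the 78% increase: €2543.52 × 1.78 = €4527.4656.
Apply the 40% decrease: €4527.4656 × 0.6 = €2716.47936 ≈ €2716.48.

€2716.48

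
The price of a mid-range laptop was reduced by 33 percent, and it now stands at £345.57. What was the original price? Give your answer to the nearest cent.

The overall multiplier applied was 0.67.
So the original price was £345.57 ÷ 0.67 ≈ £515.78.

£515.78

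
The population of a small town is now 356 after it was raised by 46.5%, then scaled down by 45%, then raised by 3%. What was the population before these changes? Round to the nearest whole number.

429

Undoing the 3% increase: 356 ÷ 1.03 ≈ 345.631068.
Undoing the 45% decrease: 345.631068 ÷ 0.55 ≈ 628.420124.
Undoing the 46.5% increase: 628.420124 ÷ 1.465 ≈ 429.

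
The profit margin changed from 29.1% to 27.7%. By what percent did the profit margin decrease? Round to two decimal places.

The change is 27.7 − 29.1 = -1.4 percentage points.
Relative to the original 29.1%, that is -1.4 ÷ 29.1 ≈ -4.81%.
So the profit margin fell by 4.81%.

4.81%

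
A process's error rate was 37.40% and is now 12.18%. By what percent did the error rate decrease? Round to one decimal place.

The change is 12.18 − 37.40 = -25.22 percentage points.
Relative to the original 37.40%, that is -25.22 ÷ 37.40 ≈ -67.4%.
So the error rate fell by 67.4%.

67.4%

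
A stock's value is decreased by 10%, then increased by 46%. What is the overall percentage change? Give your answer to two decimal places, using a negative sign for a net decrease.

31.40%

A 10% decrease multiplies by 0.9.
Then a 46% increase: 0.9 × 1.46 = 1.314.
Overall factor 1.314, i.e. 31.40%.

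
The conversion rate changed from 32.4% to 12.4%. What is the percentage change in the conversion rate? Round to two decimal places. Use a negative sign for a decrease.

The change is 12.4 − 32.4 = -20.0 percentage points.
Relative to the original 32.4%, that is -20.0 ÷ 32.4 ≈ -61.73%.

-61.73%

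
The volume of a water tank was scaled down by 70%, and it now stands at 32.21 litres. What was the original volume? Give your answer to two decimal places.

The overall multiplier applied was 0.3.
So the original volume was 32.21 ÷ 0.3 ≈ 107.37 litres.

107.37 litres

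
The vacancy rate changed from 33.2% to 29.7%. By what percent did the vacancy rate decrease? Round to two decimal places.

10.54%

The change is 29.7 − 33.2 = -3.5 percentage points.
Relative to the original 33.2%, that is -3.5 ÷ 33.2 ≈ -10.54%.
So the vacancy rate fell by 10.54%.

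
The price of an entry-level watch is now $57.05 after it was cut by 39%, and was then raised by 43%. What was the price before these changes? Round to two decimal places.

The overall multiplier applied was 0.61 × 1.43 = 0.8723.
So the original price was $57.05 ÷ 0.8723 ≈ $65.40.

$65.40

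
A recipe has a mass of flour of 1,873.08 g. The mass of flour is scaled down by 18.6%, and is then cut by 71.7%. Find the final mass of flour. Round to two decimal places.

Each change multiplies by a factor: 0.814 × 0.283 = 0.230362.
1,873.08 × 0.230362 = 431.48645496 ≈ 431.49.

431.49 g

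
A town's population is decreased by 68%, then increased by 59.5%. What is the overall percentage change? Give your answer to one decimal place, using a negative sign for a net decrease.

-49.0%

The combined multiplier is 0.32 × 1.595 = 0.5104.
That corresponds to a decrease of 49.0%.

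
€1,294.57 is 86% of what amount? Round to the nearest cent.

€1,294.57 ÷ 0.86 ≈ €1,505.31.

€1,505.31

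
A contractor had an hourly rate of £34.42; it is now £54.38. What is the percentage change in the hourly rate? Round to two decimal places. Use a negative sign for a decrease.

Change: £54.38 − £34.42 = £19.96.
Relative to the original: £19.96 ÷ £34.42 ≈ 57.99%.

57.99%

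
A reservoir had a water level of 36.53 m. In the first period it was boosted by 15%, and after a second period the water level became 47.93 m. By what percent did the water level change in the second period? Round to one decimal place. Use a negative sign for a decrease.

After the first period: 36.53 × 1.15 = 42.0095.
Second-period multiplier: 47.93 ÷ 42.0095 ≈ 1.14093.
That is a change of 14.1%.

14.1%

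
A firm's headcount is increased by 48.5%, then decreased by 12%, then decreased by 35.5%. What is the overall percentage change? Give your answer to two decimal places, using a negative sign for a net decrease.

-15.71%

The combined multiplier is 1.485 × 0.88 × 0.645 = 0.842886.
That corresponds to a decrease of 15.71%.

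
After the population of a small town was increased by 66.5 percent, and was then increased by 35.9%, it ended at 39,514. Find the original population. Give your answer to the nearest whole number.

The overall multiplier applied was 1.665 × 1.359 = 2.262735.
So the original population was 39,514 ÷ 2.262735 ≈ 17,463.

17,463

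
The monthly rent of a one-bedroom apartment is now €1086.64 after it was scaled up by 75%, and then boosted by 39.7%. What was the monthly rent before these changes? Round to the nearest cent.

The overall multiplier applied was 1.75 × 1.397 = 2.44475.
So the original monthly rent was €1086.64 ÷ 2.44475 ≈ €444.48.

€444.48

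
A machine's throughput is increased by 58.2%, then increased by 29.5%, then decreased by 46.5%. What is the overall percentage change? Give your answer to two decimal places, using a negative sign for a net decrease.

9.60%

The combined multiplier is 1.582 × 1.295 × 0.535 = 1.09604915.
That corresponds to an increase of 9.60%.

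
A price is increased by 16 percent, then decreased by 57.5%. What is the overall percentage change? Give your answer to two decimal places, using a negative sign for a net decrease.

-50.70%

A 16% increase multiplies by 1.16.
Then a 57.5% decrease: 1.16 × 0.425 = 0.493.
Overall factor 0.493, i.e. -50.70%.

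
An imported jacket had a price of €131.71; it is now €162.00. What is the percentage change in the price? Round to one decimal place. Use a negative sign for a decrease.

Change: €162.00 − €131.71 = €30.29.
Relative to the original: €30.29 ÷ €131.71 ≈ 23.0%.

23.0%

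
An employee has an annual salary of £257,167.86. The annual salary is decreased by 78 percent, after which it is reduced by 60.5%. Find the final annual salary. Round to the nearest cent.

After the 78% decrease: £257,167.86 × 0.22 = £56576.9292.
60.5% decrease: £56576.9292 × 0.395 = £22347.887034 ≈ £22,347.89.

£22,347.89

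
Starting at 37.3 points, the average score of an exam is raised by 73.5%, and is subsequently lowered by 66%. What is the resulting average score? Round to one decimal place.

Each change multiplies by a factor: 1.735 × 0.34 = 0.5899.
37.3 × 0.5899 = 22.00327 ≈ 22.0.

22.0 points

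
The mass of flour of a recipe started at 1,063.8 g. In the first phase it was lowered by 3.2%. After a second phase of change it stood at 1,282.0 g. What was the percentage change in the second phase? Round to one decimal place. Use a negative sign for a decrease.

After the first phase: 1,063.8 × 0.968 = 1029.7584.
Second-phase multiplier: 1,282.0 ÷ 1029.7584 ≈ 1.24495.
That is a change of 24.5%.

24.5%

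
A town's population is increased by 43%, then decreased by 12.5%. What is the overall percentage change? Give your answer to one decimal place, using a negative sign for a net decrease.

25.1%

The combined multiplier is 1.43 × 0.875 = 1.25125.
That corresponds to an increase of 25.1%.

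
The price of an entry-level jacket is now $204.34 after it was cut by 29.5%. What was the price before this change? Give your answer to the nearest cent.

$289.84

The overall multiplier applied was 0.705.
So the original price was $204.34 ÷ 0.705 ≈ $289.84.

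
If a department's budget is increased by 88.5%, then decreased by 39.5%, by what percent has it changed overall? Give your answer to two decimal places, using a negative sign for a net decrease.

14.04%

The combined multiplier is 1.885 × 0.605 = 1.140425.
That corresponds to an increase of 14.04%.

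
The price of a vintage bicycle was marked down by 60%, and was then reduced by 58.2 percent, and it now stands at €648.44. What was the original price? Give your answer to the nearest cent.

€3,878.23

The overall multiplier applied was 0.4 × 0.418 = 0.1672.
So the original price was €648.44 ÷ 0.1672 ≈ €3,878.23.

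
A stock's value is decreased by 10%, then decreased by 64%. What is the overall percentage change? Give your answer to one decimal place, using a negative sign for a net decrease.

The combined multiplier is 0.9 × 0.36 = 0.324.
That corresponds to a decrease of 67.6%.

-67.6%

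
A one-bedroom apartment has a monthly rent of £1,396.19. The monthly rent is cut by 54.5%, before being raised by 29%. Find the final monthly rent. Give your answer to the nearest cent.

After the 54.5% decrease: £1,396.19 × 0.455 = £635.26645.
29% increase: £635.26645 × 1.29 = £819.4937205 ≈ £819.49.

£819.49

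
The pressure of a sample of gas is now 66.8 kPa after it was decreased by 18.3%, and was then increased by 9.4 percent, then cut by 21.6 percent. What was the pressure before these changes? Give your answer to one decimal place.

Undoing the 21.6% decrease: 66.8 ÷ 0.784 ≈ 85.204082.
Undoing the 9.4% increase: 85.204082 ÷ 1.094 ≈ 77.883073.
Undoing the 18.3% decrease: 77.883073 ÷ 0.817 ≈ 95.3 kPa.

95.3 kPa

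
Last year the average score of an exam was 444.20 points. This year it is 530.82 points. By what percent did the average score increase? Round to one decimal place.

Change: 530.82 − 444.20 = 86.62.
Relative to the original: 86.62 ÷ 444.20 ≈ 19.5%.
So the average score increased by 19.5%.

19.5%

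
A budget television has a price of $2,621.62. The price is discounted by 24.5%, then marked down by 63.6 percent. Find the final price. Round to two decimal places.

24.5% decrease: $2,621.62 × 0.755 = $1979.3231.
Apply the 63.6% decrease: $1979.3231 × 0.364 = $720.4736084 ≈ $720.47.

$720.47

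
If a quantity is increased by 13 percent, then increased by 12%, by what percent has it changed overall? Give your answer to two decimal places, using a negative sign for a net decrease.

A 13% increase multiplies by 1.13.
Then a 12% increase: 1.13 × 1.12 = 1.2656.
Overall factor 1.2656, i.e. 26.56%.

26.56%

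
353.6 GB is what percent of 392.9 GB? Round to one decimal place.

90.0%

353.6 GB ÷ 392.9 GB ≈ 90.0%.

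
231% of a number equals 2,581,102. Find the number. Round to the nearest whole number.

2,581,102 ÷ 2.31 ≈ 1,117,360.

1,117,360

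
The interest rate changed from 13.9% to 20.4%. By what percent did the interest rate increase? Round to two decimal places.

46.76%

The change is 20.4 − 13.9 = 6.5 percentage points.
Relative to the original 13.9%, that is 6.5 ÷ 13.9 ≈ 46.76%.
So the interest rate rose by 46.76%.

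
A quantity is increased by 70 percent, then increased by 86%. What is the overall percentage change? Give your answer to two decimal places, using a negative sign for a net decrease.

216.20%

The combined multiplier is 1.7 × 1.86 = 3.162.
That corresponds to an increase of 216.20%.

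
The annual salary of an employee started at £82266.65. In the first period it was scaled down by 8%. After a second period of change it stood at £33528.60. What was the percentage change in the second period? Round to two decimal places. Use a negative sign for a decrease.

After the first period: £82266.65 × 0.92 = £75685.318.
Second-period multiplier: £33528.60 ÷ £75685.318 ≈ 0.443.
That is a change of -55.70%.

-55.70%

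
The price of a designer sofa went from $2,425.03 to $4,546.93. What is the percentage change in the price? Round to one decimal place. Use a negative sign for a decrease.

87.5%

Change: $4,546.93 − $2,425.03 = $2,121.90.
Relative to the original: $2,121.90 ÷ $2,425.03 ≈ 87.5%.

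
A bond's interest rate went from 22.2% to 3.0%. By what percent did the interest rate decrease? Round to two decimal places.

The change is 3.0 − 22.2 = -19.2 percentage points.
Relative to the original 22.2%, that is -19.2 ÷ 22.2 ≈ -86.49%.
So the interest rate fell by 86.49%.

86.49%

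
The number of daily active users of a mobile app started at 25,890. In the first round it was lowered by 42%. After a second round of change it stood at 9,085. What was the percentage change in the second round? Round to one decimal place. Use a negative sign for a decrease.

After the first round: 25,890 × 0.58 = 15016.2.
Second-round multiplier: 9,085 ÷ 15016.2 ≈ 0.60501.
That is a change of -39.5%.

-39.5%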